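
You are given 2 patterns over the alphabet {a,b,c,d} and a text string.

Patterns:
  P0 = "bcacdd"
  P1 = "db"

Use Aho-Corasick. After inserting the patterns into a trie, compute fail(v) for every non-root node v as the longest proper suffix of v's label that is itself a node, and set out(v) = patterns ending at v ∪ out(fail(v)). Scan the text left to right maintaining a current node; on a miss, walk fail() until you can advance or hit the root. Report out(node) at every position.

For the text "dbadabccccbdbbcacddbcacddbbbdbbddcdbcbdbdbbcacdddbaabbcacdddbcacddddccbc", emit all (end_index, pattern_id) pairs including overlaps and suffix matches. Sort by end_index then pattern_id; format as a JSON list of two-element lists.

Construct AC machine:
Trie (insert patterns):
  0='ε' goto b→1 d→7
  1='b' goto c→2
  2='bc' goto a→3
  3='bca' goto c→4
  4='bcac' goto d→5
  5='bcacd' goto d→6
  6='bcacdd' goto ·  ←P0
  7='d' goto b→8
  8='db' goto ·  ←P1

BFS fail/out derivation:
  fail(1) 'b': from fail(0)=0 chase 'b': 0 ⇒ 0;  out=∅∪out(0)=∅
  fail(7) 'd': from fail(0)=0 chase 'd': 0 ⇒ 0;  out=∅∪out(0)=∅
  fail(2) 'bc': from fail(1)=0 chase 'c': 0 ⇒ 0;  out=∅∪out(0)=∅
  fail(8) 'db': from fail(7)=0 chase 'b': 0 ⇒ 1;  out={1}∪out(1)={1}
  fail(3) 'bca': from fail(2)=0 chase 'a': 0 ⇒ 0;  out=∅∪out(0)=∅
  fail(4) 'bcac': from fail(3)=0 chase 'c': 0 ⇒ 0;  out=∅∪out(0)=∅
  fail(5) 'bcacd': from fail(4)=0 chase 'd': 0 ⇒ 7;  out=∅∪out(7)=∅
  fail(6) 'bcacdd': from fail(5)=7 chase 'd': 7→0 ⇒ 7;  out={0}∪out(7)={0}

Text stream:
pos 0 'd': at 7
pos 1 'b': at 8  → match P1@[0:1]
pos 2 'a': at 0 (via fail)
pos 3 'd': at 7
pos 4 'a': at 0 (via fail)
pos 5 'b': at 1
pos 6 'c': at 2
pos 7 'c': at 0 (via fail)
pos 8 'c': at 0
pos 9 'c': at 0
pos 10 'b': at 1
pos 11 'd': at 7 (via fail)
pos 12 'b': at 8  → match P1@[11:12]
pos 13 'b': at 1 (via fail)
pos 14 'c': at 2
pos 15 'a': at 3
pos 16 'c': at 4
pos 17 'd': at 5
pos 18 'd': at 6  → match P0@[13:18]
pos 19 'b': at 8 (via fail)  → match P1@[18:19]
pos 20 'c': at 2 (via fail)
pos 21 'a': at 3
pos 22 'c': at 4
pos 23 'd': at 5
pos 24 'd': at 6  → match P0@[19:24]
pos 25 'b': at 8 (via fail)  → match P1@[24:25]
pos 26 'b': at 1 (via fail)
pos 27 'b': at 1 (via fail)
pos 28 'd': at 7 (via fail)
pos 29 'b': at 8  → match P1@[28:29]
pos 30 'b': at 1 (via fail)
pos 31 'd': at 7 (via fail)
pos 32 'd': at 7 (via fail)
pos 33 'c': at 0 (via fail)
pos 34 'd': at 7
pos 35 'b': at 8  → match P1@[34:35]
pos 36 'c': at 2 (via fail)
pos 37 'b': at 1 (via fail)
pos 38 'd': at 7 (via fail)
pos 39 'b': at 8  → match P1@[38:39]
pos 40 'd': at 7 (via fail)
pos 41 'b': at 8  → match P1@[40:41]
pos 42 'b': at 1 (via fail)
pos 43 'c': at 2
pos 44 'a': at 3
pos 45 'c': at 4
pos 46 'd': at 5
pos 47 'd': at 6  → match P0@[42:47]
pos 48 'd': at 7 (via fail)
pos 49 'b': at 8  → match P1@[48:49]
pos 50 'a': at 0 (via fail)
pos 51 'a': at 0
pos 52 'b': at 1
pos 53 'b': at 1 (via fail)
pos 54 'c': at 2
pos 55 'a': at 3
pos 56 'c': at 4
pos 57 'd': at 5
pos 58 'd': at 6  → match P0@[53:58]
pos 59 'd': at 7 (via fail)
pos 60 'b': at 8  → match P1@[59:60]
pos 61 'c': at 2 (via fail)
pos 62 'a': at 3
pos 63 'c': at 4
pos 64 'd': at 5
pos 65 'd': at 6  → match P0@[60:65]
pos 66 'd': at 7 (via fail)
pos 67 'd': at 7 (via fail)
pos 68 'c': at 0 (via fail)
pos 69 'c': at 0
pos 70 'b': at 1
pos 71 'c': at 2

All matches (sorted): [[1,1],[12,1],[18,0],[19,1],[24,0],[25,1],[29,1],[35,1],[39,1],[41,1],[47,0],[49,1],[58,0],[60,1],[65,0]]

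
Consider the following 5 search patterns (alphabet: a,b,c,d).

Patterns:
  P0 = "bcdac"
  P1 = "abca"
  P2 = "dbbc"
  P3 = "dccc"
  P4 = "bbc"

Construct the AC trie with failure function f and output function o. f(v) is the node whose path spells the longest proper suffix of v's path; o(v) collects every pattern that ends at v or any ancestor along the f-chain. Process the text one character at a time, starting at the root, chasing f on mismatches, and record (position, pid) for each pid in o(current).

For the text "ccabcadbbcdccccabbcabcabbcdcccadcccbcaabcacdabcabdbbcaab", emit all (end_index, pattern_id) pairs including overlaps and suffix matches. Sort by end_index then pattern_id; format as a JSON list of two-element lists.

Construct AC machine:
Trie nodes:
  n0 'ε': a→6 b→1 d→10
  n1 'b': b→17 c→2
  n2 'bc': d→3
  n3 'bcd': a→4
  n4 'bcda': c→5
  n5 'bcdac': ·  [P0 ends]
  n6 'a': b→7
  n7 'ab': c→8
  n8 'abc': a→9
  n9 'abca': ·  [P1 ends]
  n10 'd': b→11 c→14
  n11 'db': b→12
  n12 'dbb': c→13
  n13 'dbbc': ·  [P2 ends]
  n14 'dc': c→15
  n15 'dcc': c→16
  n16 'dccc': ·  [P3 ends]
  n17 'bb': c→18
  n18 'bbc': ·  [P4 ends]

BFS fail/out derivation:
  fail(1) 'b': from fail(0)=0 chase 'b': 0 ⇒ 0;  out=∅∪out(0)=∅
  fail(6) 'a': from fail(0)=0 chase 'a': 0 ⇒ 0;  out=∅∪out(0)=∅
  fail(10) 'd': from fail(0)=0 chase 'd': 0 ⇒ 0;  out=∅∪out(0)=∅
  fail(2) 'bc': from fail(1)=0 chase 'c': 0 ⇒ 0;  out=∅∪out(0)=∅
  fail(7) 'ab': from fail(6)=0 chase 'b': 0 ⇒ 1;  out=∅∪out(1)=∅
  fail(11) 'db': from fail(10)=0 chase 'b': 0 ⇒ 1;  out=∅∪out(1)=∅
  fail(14) 'dc': from fail(10)=0 chase 'c': 0 ⇒ 0;  out=∅∪out(0)=∅
  fail(17) 'bb': from fail(1)=0 chase 'b': 0 ⇒ 1;  out=∅∪out(1)=∅
  fail(3) 'bcd': from fail(2)=0 chase 'd': 0 ⇒ 10;  out=∅∪out(10)=∅
  fail(8) 'abc': from fail(7)=1 chase 'c': 1 ⇒ 2;  out=∅∪out(2)=∅
  fail(12) 'dbb': from fail(11)=1 chase 'b': 1 ⇒ 17;  out=∅∪out(17)=∅
  fail(15) 'dcc': from fail(14)=0 chase 'c': 0 ⇒ 0;  out=∅∪out(0)=∅
  fail(18) 'bbc': from fail(17)=1 chase 'c': 1 ⇒ 2;  out={4}∪out(2)={4}
  fail(4) 'bcda': from fail(3)=10 chase 'a': 10→0 ⇒ 6;  out=∅∪out(6)=∅
  fail(9) 'abca': from fail(8)=2 chase 'a': 2→0 ⇒ 6;  out={1}∪out(6)={1}
  fail(13) 'dbbc': from fail(12)=17 chase 'c': 17 ⇒ 18;  out={2}∪out(18)={2,4}
  fail(16) 'dccc': from fail(15)=0 chase 'c': 0 ⇒ 0;  out={3}∪out(0)={3}
  fail(5) 'bcdac': from fail(4)=6 chase 'c': 6→0 ⇒ 0;  out={0}∪out(0)={0}

Scan:
[0] read 'c'  n0⇒n0
[1] read 'c'  n0⇒n0
[2] read 'a'  n0⇒n6
[3] read 'b'  n6⇒n7
[4] read 'c'  n7⇒n8
[5] read 'a'  n8⇒n9  → match P1@[2:5]
[6] read 'd'  n9⇒n10 (fail-walked)
[7] read 'b'  n10⇒n11
[8] read 'b'  n11⇒n12
[9] read 'c'  n12⇒n13  → match P2@[6:9],P4@[7:9]
[10] read 'd'  n13⇒n3 (fail-walked)
[11] read 'c'  n3⇒n14 (fail-walked)
[12] read 'c'  n14⇒n15
[13] read 'c'  n15⇒n16  → match P3@[10:13]
[14] read 'c'  n16⇒n0 (fail-walked)
[15] read 'a'  n0⇒n6
[16] read 'b'  n6⇒n7
[17] read 'b'  n7⇒n17 (fail-walked)
[18] read 'c'  n17⇒n18  → match P4@[16:18]
[19] read 'a'  n18⇒n6 (fail-walked)
[20] read 'b'  n6⇒n7
[21] read 'c'  n7⇒n8
[22] read 'a'  n8⇒n9  → match P1@[19:22]
[23] read 'b'  n9⇒n7 (fail-walked)
[24] read 'b'  n7⇒n17 (fail-walked)
[25] read 'c'  n17⇒n18  → match P4@[23:25]
[26] read 'd'  n18⇒n3 (fail-walked)
[27] read 'c'  n3⇒n14 (fail-walked)
[28] read 'c'  n14⇒n15
[29] read 'c'  n15⇒n16  → match P3@[26:29]
[30] read 'a'  n16⇒n6 (fail-walked)
[31] read 'd'  n6⇒n10 (fail-walked)
[32] read 'c'  n10⇒n14
[33] read 'c'  n14⇒n15
[34] read 'c'  n15⇒n16  → match P3@[31:34]
[35] read 'b'  n16⇒n1 (fail-walked)
[36] read 'c'  n1⇒n2
[37] read 'a'  n2⇒n6 (fail-walked)
[38] read 'a'  n6⇒n6 (fail-walked)
[39] read 'b'  n6⇒n7
[40] read 'c'  n7⇒n8
[41] read 'a'  n8⇒n9  → match P1@[38:41]
[42] read 'c'  n9⇒n0 (fail-walked)
[43] read 'd'  n0⇒n10
[44] read 'a'  n10⇒n6 (fail-walked)
[45] read 'b'  n6⇒n7
[46] read 'c'  n7⇒n8
[47] read 'a'  n8⇒n9  → match P1@[44:47]
[48] read 'b'  n9⇒n7 (fail-walked)
[49] read 'd'  n7⇒n10 (fail-walked)
[50] read 'b'  n10⇒n11
[51] read 'b'  n11⇒n12
[52] read 'c'  n12⇒n13  → match P2@[49:52],P4@[50:52]
[53] read 'a'  n13⇒n6 (fail-walked)
[54] read 'a'  n6⇒n6 (fail-walked)
[55] read 'b'  n6⇒n7

Result: [[5,1],[9,2],[9,4],[13,3],[18,4],[22,1],[25,4],[29,3],[34,3],[41,1],[47,1],[52,2],[52,4]]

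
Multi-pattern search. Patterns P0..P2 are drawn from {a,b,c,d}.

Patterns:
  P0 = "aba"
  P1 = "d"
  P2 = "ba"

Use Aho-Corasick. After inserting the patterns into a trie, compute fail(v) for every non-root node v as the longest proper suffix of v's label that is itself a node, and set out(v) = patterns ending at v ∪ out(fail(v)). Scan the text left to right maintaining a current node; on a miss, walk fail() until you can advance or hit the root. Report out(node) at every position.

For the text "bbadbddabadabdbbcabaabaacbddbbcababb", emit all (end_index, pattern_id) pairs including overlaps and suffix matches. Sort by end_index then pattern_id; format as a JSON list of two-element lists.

Construct AC machine:
Trie (insert patterns):
  n0 'ε': a→1 b→5 d→4
  n1 'a': b→2
  n2 'ab': a→3
  n3 'aba': ·  [P0 ends]
  n4 'd': ·  [P1 ends]
  n5 'b': a→6
  n6 'ba': ·  [P2 ends]

Failure links (BFS by depth):
  n1('a'): parent n0 fail=0; on 'a' 0 → fail=0;  out ∅∪∅=∅
  n4('d'): parent n0 fail=0; on 'd' 0 → fail=0;  out {1}∪∅={1}
  n5('b'): parent n0 fail=0; on 'b' 0 → fail=0;  out ∅∪∅=∅
  n2('ab'): parent n1 fail=0; on 'b' 0 → fail=5;  out ∅∪∅=∅
  n6('ba'): parent n5 fail=0; on 'a' 0 → fail=1;  out {2}∪∅={2}
  n3('aba'): parent n2 fail=5; on 'a' 5 → fail=6;  out {0}∪{2}={0,2}

Run:
i=0 'b': node 0→5
i=1 'b': node 5→5 (fail-walked)
i=2 'a': node 5→6  → match P2@[1:2]
i=3 'd': node 6→4 (fail-walked)  → match P1@[3:3]
i=4 'b': node 4→5 (fail-walked)
i=5 'd': node 5→4 (fail-walked)  → match P1@[5:5]
i=6 'd': node 4→4 (fail-walked)  → match P1@[6:6]
i=7 'a': node 4→1 (fail-walked)
i=8 'b': node 1→2
i=9 'a': node 2→3  → match P0@[7:9],P2@[8:9]
i=10 'd': node 3→4 (fail-walked)  → match P1@[10:10]
i=11 'a': node 4→1 (fail-walked)
i=12 'b': node 1→2
i=13 'd': node 2→4 (fail-walked)  → match P1@[13:13]
i=14 'b': node 4→5 (fail-walked)
i=15 'b': node 5→5 (fail-walked)
i=16 'c': node 5→0 (fail-walked)
i=17 'a': node 0→1
i=18 'b': node 1→2
i=19 'a': node 2→3  → match P0@[17:19],P2@[18:19]
i=20 'a': node 3→1 (fail-walked)
i=21 'b': node 1→2
i=22 'a': node 2→3  → match P0@[20:22],P2@[21:22]
i=23 'a': node 3→1 (fail-walked)
i=24 'c': node 1→0 (fail-walked)
i=25 'b': node 0→5
i=26 'd': node 5→4 (fail-walked)  → match P1@[26:26]
i=27 'd': node 4→4 (fail-walked)  → match P1@[27:27]
i=28 'b': node 4→5 (fail-walked)
i=29 'b': node 5→5 (fail-walked)
i=30 'c': node 5→0 (fail-walked)
i=31 'a': node 0→1
i=32 'b': node 1→2
i=33 'a': node 2→3  → match P0@[31:33],P2@[32:33]
i=34 'b': node 3→2 (fail-walked)
i=35 'b': node 2→5 (fail-walked)

Matches: [[2,2],[3,1],[5,1],[6,1],[9,0],[9,2],[10,1],[13,1],[19,0],[19,2],[22,0],[22,2],[26,1],[27,1],[33,0],[33,2]]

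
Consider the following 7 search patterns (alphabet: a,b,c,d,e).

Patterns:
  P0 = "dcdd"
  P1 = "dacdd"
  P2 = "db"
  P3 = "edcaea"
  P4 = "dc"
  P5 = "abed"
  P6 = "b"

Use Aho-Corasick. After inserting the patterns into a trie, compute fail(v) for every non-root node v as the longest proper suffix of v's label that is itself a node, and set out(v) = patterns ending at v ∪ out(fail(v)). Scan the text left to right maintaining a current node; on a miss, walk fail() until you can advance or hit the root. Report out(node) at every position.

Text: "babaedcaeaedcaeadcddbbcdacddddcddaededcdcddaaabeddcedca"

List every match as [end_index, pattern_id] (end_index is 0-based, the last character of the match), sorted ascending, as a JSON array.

Build automaton:
Trie nodes:
  n0 'ε': a→16 b→20 d→1 e→10
  n1 'd': a→5 b→9 c→2
  n2 'dc': d→3  ←P4
  n3 'dcd': d→4
  n4 'dcdd': ·  ←P0
  n5 'da': c→6
  n6 'dac': d→7
  n7 'dacd': d→8
  n8 'dacdd': ·  ←P1
  n9 'db': ·  ←P2
  n10 'e': d→11
  n11 'ed': c→12
  n12 'edc': a→13
  n13 'edca': e→14
  n14 'edcae': a→15
  n15 'edcaea': ·  ←P3
  n16 'a': b→17
  n17 'ab': e→18
  n18 'abe': d→19
  n19 'abed': ·  ←P5
  n20 'b': ·  ←P6

BFS fail/out derivation:
  n1('d'): parent n0 fail=0; on 'd' 0 → fail=0;  out ∅∪∅=∅
  n10('e'): parent n0 fail=0; on 'e' 0 → fail=0;  out ∅∪∅=∅
  n16('a'): parent n0 fail=0; on 'a' 0 → fail=0;  out ∅∪∅=∅
  n20('b'): parent n0 fail=0; on 'b' 0 → fail=0;  out {6}∪∅={6}
  n2('dc'): parent n1 fail=0; on 'c' 0 → fail=0;  out {4}∪∅={4}
  n5('da'): parent n1 fail=0; on 'a' 0 → fail=16;  out ∅∪∅=∅
  n9('db'): parent n1 fail=0; on 'b' 0 → fail=20;  out {2}∪{6}={2,6}
  n11('ed'): parent n10 fail=0; on 'd' 0 → fail=1;  out ∅∪∅=∅
  n17('ab'): parent n16 fail=0; on 'b' 0 → fail=20;  out ∅∪{6}={6}
  n3('dcd'): parent n2 fail=0; on 'd' 0 → fail=1;  out ∅∪∅=∅
  n6('dac'): parent n5 fail=16; on 'c' 16→0 → fail=0;  out ∅∪∅=∅
  n12('edc'): parent n11 fail=1; on 'c' 1 → fail=2;  out ∅∪{4}={4}
  n18('abe'): parent n17 fail=20; on 'e' 20→0 → fail=10;  out ∅∪∅=∅
  n4('dcdd'): parent n3 fail=1; on 'd' 1→0 → fail=1;  out {0}∪∅={0}
  n7('dacd'): parent n6 fail=0; on 'd' 0 → fail=1;  out ∅∪∅=∅
  n13('edca'): parent n12 fail=2; on 'a' 2→0 → fail=16;  out ∅∪∅=∅
  n19('abed'): parent n18 fail=10; on 'd' 10 → fail=11;  out {5}∪∅={5}
  n8('dacdd'): parent n7 fail=1; on 'd' 1→0 → fail=1;  out {1}∪∅={1}
  n14('edcae'): parent n13 fail=16; on 'e' 16→0 → fail=10;  out ∅∪∅=∅
  n15('edcaea'): parent n14 fail=10; on 'a' 10→0 → fail=16;  out {3}∪∅={3}

Scan:
i=0 'b': node 0→20  emit P6@[0:0]
i=1 'a': node 20→16 (via fail)
i=2 'b': node 16→17  emit P6@[2:2]
i=3 'a': node 17→16 (via fail)
i=4 'e': node 16→10 (via fail)
i=5 'd': node 10→11
i=6 'c': node 11→12  emit P4@[5:6]
i=7 'a': node 12→13
i=8 'e': node 13→14
i=9 'a': node 14→15  emit P3@[4:9]
i=10 'e': node 15→10 (via fail)
i=11 'd': node 10→11
i=12 'c': node 11→12  emit P4@[11:12]
i=13 'a': node 12→13
i=14 'e': node 13→14
i=15 'a': node 14→15  emit P3@[10:15]
i=16 'd': node 15→1 (via fail)
i=17 'c': node 1→2  emit P4@[16:17]
i=18 'd': node 2→3
i=19 'd': node 3→4  emit P0@[16:19]
i=20 'b': node 4→9 (via fail)  emit P2@[19:20],P6@[20:20]
i=21 'b': node 9→20 (via fail)  emit P6@[21:21]
i=22 'c': node 20→0 (via fail)
i=23 'd': node 0→1
i=24 'a': node 1→5
i=25 'c': node 5→6
i=26 'd': node 6→7
i=27 'd': node 7→8  emit P1@[23:27]
i=28 'd': node 8→1 (via fail)
i=29 'd': node 1→1 (via fail)
i=30 'c': node 1→2  emit P4@[29:30]
i=31 'd': node 2→3
i=32 'd': node 3→4  emit P0@[29:32]
i=33 'a': node 4→5 (via fail)
i=34 'e': node 5→10 (via fail)
i=35 'd': node 10→11
i=36 'e': node 11→10 (via fail)
i=37 'd': node 10→11
i=38 'c': node 11→12  emit P4@[37:38]
i=39 'd': node 12→3 (via fail)
i=40 'c': node 3→2 (via fail)  emit P4@[39:40]
i=41 'd': node 2→3
i=42 'd': node 3→4  emit P0@[39:42]
i=43 'a': node 4→5 (via fail)
i=44 'a': node 5→16 (via fail)
i=45 'a': node 16→16 (via fail)
i=46 'b': node 16→17  emit P6@[46:46]
i=47 'e': node 17→18
i=48 'd': node 18→19  emit P5@[45:48]
i=49 'd': node 19→1 (via fail)
i=50 'c': node 1→2  emit P4@[49:50]
i=51 'e': node 2→10 (via fail)
i=52 'd': node 10→11
i=53 'c': node 11→12  emit P4@[52:53]
i=54 'a': node 12→13

All matches (sorted): [[0,6],[2,6],[6,4],[9,3],[12,4],[15,3],[17,4],[19,0],[20,2],[20,6],[21,6],[27,1],[30,4],[32,0],[38,4],[40,4],[42,0],[46,6],[48,5],[50,4],[53,4]]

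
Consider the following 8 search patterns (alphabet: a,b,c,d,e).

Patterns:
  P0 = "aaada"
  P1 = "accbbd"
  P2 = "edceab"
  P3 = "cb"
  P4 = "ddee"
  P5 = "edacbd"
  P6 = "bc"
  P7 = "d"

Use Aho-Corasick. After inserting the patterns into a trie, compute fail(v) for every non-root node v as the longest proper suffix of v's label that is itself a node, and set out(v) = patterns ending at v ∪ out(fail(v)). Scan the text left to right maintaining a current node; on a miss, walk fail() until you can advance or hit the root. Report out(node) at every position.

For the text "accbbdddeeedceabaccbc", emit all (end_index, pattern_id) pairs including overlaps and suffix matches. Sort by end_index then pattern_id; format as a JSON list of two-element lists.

Construct AC machine:
Trie nodes:
  n0 'ε': a→1 b→27 c→17 d→19 e→11
  n1 'a': a→2 c→6
  n2 'aa': a→3
  n3 'aaa': d→4
  n4 'aaad': a→5
  n5 'aaada': ·  [P0 ends]
  n6 'ac': c→7
  n7 'acc': b→8
  n8 'accb': b→9
  n9 'accbb': d→10
  n10 'accbbd': ·  [P1 ends]
  n11 'e': d→12
  n12 'ed': a→23 c→13
  n13 'edc': e→14
  n14 'edce': a→15
  n15 'edcea': b→16
  n16 'edceab': ·  [P2 ends]
  n17 'c': b→18
  n18 'cb': ·  [P3 ends]
  n19 'd': d→20  [P7 ends]
  n20 'dd': e→21
  n21 'dde': e→22
  n22 'ddee': ·  [P4 ends]
  n23 'eda': c→24
  n24 'edac': b→25
  n25 'edacb': d→26
  n26 'edacbd': ·  [P5 ends]
  n27 'b': c→28
  n28 'bc': ·  [P6 ends]

Failure links (BFS by depth):
  n1('a'): parent n0 fail=0; on 'a' 0 → fail=0;  out ∅∪∅=∅
  n11('e'): parent n0 fail=0; on 'e' 0 → fail=0;  out ∅∪∅=∅
  n17('c'): parent n0 fail=0; on 'c' 0 → fail=0;  out ∅∪∅=∅
  n19('d'): parent n0 fail=0; on 'd' 0 → fail=0;  out {7}∪∅={7}
  n27('b'): parent n0 fail=0; on 'b' 0 → fail=0;  out ∅∪∅=∅
  n2('aa'): parent n1 fail=0; on 'a' 0 → fail=1;  out ∅∪∅=∅
  n6('ac'): parent n1 fail=0; on 'c' 0 → fail=17;  out ∅∪∅=∅
  n12('ed'): parent n11 fail=0; on 'd' 0 → fail=19;  out ∅∪{7}={7}
  n18('cb'): parent n17 fail=0; on 'b' 0 → fail=27;  out {3}∪∅={3}
  n20('dd'): parent n19 fail=0; on 'd' 0 → fail=19;  out ∅∪{7}={7}
  n28('bc'): parent n27 fail=0; on 'c' 0 → fail=17;  out {6}∪∅={6}
  n3('aaa'): parent n2 fail=1; on 'a' 1 → fail=2;  out ∅∪∅=∅
  n7('acc'): parent n6 fail=17; on 'c' 17→0 → fail=17;  out ∅∪∅=∅
  n13('edc'): parent n12 fail=19; on 'c' 19→0 → fail=17;  out ∅∪∅=∅
  n21('dde'): parent n20 fail=19; on 'e' 19→0 → fail=11;  out ∅∪∅=∅
  n23('eda'): parent n12 fail=19; on 'a' 19→0 → fail=1;  out ∅∪∅=∅
  n4('aaad'): parent n3 fail=2; on 'd' 2→1→0 → fail=19;  out ∅∪{7}={7}
  n8('accb'): parent n7 fail=17; on 'b' 17 → fail=18;  out ∅∪{3}={3}
  n14('edce'): parent n13 fail=17; on 'e' 17→0 → fail=11;  out ∅∪∅=∅
  n22('ddee'): parent n21 fail=11; on 'e' 11→0 → fail=11;  out {4}∪∅={4}
  n24('edac'): parent n23 fail=1; on 'c' 1 → fail=6;  out ∅∪∅=∅
  n5('aaada'): parent n4 fail=19; on 'a' 19→0 → fail=1;  out {0}∪∅={0}
  n9('accbb'): parent n8 fail=18; on 'b' 18→27→0 → fail=27;  out ∅∪∅=∅
  n15('edcea'): parent n14 fail=11; on 'a' 11→0 → fail=1;  out ∅∪∅=∅
  n25('edacb'): parent n24 fail=6; on 'b' 6→17 → fail=18;  out ∅∪{3}={3}
  n10('accbbd'): parent n9 fail=27; on 'd' 27→0 → fail=19;  out {1}∪{7}={1,7}
  n16('edceab'): parent n15 fail=1; on 'b' 1→0 → fail=27;  out {2}∪∅={2}
  n26('edacbd'): parent n25 fail=18; on 'd' 18→27→0 → fail=19;  out {5}∪{7}={5,7}

Scan:
pos 0 'a': at 1
pos 1 'c': at 6
pos 2 'c': at 7
pos 3 'b': at 8  emit P3@[2:3]
pos 4 'b': at 9
pos 5 'd': at 10  emit P1@[0:5],P7@[5:5]
pos 6 'd': at 20 ·f  emit P7@[6:6]
pos 7 'd': at 20 ·f  emit P7@[7:7]
pos 8 'e': at 21
pos 9 'e': at 22  emit P4@[6:9]
pos 10 'e': at 11 ·f
pos 11 'd': at 12  emit P7@[11:11]
pos 12 'c': at 13
pos 13 'e': at 14
pos 14 'a': at 15
pos 15 'b': at 16  emit P2@[10:15]
pos 16 'a': at 1 ·f
pos 17 'c': at 6
pos 18 'c': at 7
pos 19 'b': at 8  emit P3@[18:19]
pos 20 'c': at 28 ·f  emit P6@[19:20]

Result: [[3,3],[5,1],[5,7],[6,7],[7,7],[9,4],[11,7],[15,2],[19,3],[20,6]]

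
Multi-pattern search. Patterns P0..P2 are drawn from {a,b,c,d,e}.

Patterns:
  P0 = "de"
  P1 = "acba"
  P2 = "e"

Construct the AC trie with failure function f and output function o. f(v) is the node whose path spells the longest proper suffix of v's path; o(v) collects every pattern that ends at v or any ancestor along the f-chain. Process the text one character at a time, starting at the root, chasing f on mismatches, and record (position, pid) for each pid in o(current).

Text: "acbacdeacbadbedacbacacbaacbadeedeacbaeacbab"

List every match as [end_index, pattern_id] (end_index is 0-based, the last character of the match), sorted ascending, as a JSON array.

Build automaton:
Trie nodes:
  n0 'ε': a→3 d→1 e→7
  n1 'd': e→2
  n2 'de': ·  ←P0
  n3 'a': c→4
  n4 'ac': b→5
  n5 'acb': a→6
  n6 'acba': ·  ←P1
  n7 'e': ·  ←P2

BFS fail/out derivation:
  n1('d'): parent n0 fail=0; on 'd' 0 → fail=0;  out ∅∪∅=∅
  n3('a'): parent n0 fail=0; on 'a' 0 → fail=0;  out ∅∪∅=∅
  n7('e'): parent n0 fail=0; on 'e' 0 → fail=0;  out {2}∪∅={2}
  n2('de'): parent n1 fail=0; on 'e' 0 → fail=7;  out {0}∪{2}={0,2}
  n4('ac'): parent n3 fail=0; on 'c' 0 → fail=0;  out ∅∪∅=∅
  n5('acb'): parent n4 fail=0; on 'b' 0 → fail=0;  out ∅∪∅=∅
  n6('acba'): parent n5 fail=0; on 'a' 0 → fail=3;  out {1}∪∅={1}

Run:
i=0 'a': node 0→3
i=1 'c': node 3→4
i=2 'b': node 4→5
i=3 'a': node 5→6  → match P1@[0:3]
i=4 'c': node 6→4 (fail-walked)
i=5 'd': node 4→1 (fail-walked)
i=6 'e': node 1→2  → match P0@[5:6],P2@[6:6]
i=7 'a': node 2→3 (fail-walked)
i=8 'c': node 3→4
i=9 'b': node 4→5
i=10 'a': node 5→6  → match P1@[7:10]
i=11 'd': node 6→1 (fail-walked)
i=12 'b': node 1→0 (fail-walked)
i=13 'e': node 0→7  → match P2@[13:13]
i=14 'd': node 7→1 (fail-walked)
i=15 'a': node 1→3 (fail-walked)
i=16 'c': node 3→4
i=17 'b': node 4→5
i=18 'a': node 5→6  → match P1@[15:18]
i=19 'c': node 6→4 (fail-walked)
i=20 'a': node 4→3 (fail-walked)
i=21 'c': node 3→4
i=22 'b': node 4→5
i=23 'a': node 5→6  → match P1@[20:23]
i=24 'a': node 6→3 (fail-walked)
i=25 'c': node 3→4
i=26 'b': node 4→5
i=27 'a': node 5→6  → match P1@[24:27]
i=28 'd': node 6→1 (fail-walked)
i=29 'e': node 1→2  → match P0@[28:29],P2@[29:29]
i=30 'e': node 2→7 (fail-walked)  → match P2@[30:30]
i=31 'd': node 7→1 (fail-walked)
i=32 'e': node 1→2  → match P0@[31:32],P2@[32:32]
i=33 'a': node 2→3 (fail-walked)
i=34 'c': node 3→4
i=35 'b': node 4→5
i=36 'a': node 5→6  → match P1@[33:36]
i=37 'e': node 6→7 (fail-walked)  → match P2@[37:37]
i=38 'a': node 7→3 (fail-walked)
i=39 'c': node 3→4
i=40 'b': node 4→5
i=41 'a': node 5→6  → match P1@[38:41]
i=42 'b': node 6→0 (fail-walked)

All matches (sorted): [[3,1],[6,0],[6,2],[10,1],[13,2],[18,1],[23,1],[27,1],[29,0],[29,2],[30,2],[32,0],[32,2],[36,1],[37,2],[41,1]]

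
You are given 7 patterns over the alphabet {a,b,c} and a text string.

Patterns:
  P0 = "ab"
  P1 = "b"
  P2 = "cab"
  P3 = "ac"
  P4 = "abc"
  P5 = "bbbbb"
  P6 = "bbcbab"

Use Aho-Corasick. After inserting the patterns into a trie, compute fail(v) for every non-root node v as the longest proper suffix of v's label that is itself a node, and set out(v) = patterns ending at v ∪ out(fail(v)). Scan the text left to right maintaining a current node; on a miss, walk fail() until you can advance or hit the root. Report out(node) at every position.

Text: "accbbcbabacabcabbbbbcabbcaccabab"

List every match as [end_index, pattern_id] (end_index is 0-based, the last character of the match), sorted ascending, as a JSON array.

Construct AC machine:
Trie (insert patterns):
  n0 'ε': a→1 b→3 c→4
  n1 'a': b→2 c→7
  n2 'ab': c→8  [P0 ends]
  n3 'b': b→9  [P1 ends]
  n4 'c': a→5
  n5 'ca': b→6
  n6 'cab': ·  [P2 ends]
  n7 'ac': ·  [P3 ends]
  n8 'abc': ·  [P4 ends]
  n9 'bb': b→10 c→13
  n10 'bbb': b→11
  n11 'bbbb': b→12
  n12 'bbbbb': ·  [P5 ends]
  n13 'bbc': b→14
  n14 'bbcb': a→15
  n15 'bbcba': b→16
  n16 'bbcbab': ·  [P6 ends]

Failure links (BFS by depth):
  n1('a'): parent n0 fail=0; on 'a' 0 → fail=0;  out ∅∪∅=∅
  n3('b'): parent n0 fail=0; on 'b' 0 → fail=0;  out {1}∪∅={1}
  n4('c'): parent n0 fail=0; on 'c' 0 → fail=0;  out ∅∪∅=∅
  n2('ab'): parent n1 fail=0; on 'b' 0 → fail=3;  out {0}∪{1}={0,1}
  n5('ca'): parent n4 fail=0; on 'a' 0 → fail=1;  out ∅∪∅=∅
  n7('ac'): parent n1 fail=0; on 'c' 0 → fail=4;  out {3}∪∅={3}
  n9('bb'): parent n3 fail=0; on 'b' 0 → fail=3;  out ∅∪{1}={1}
  n6('cab'): parent n5 fail=1; on 'b' 1 → fail=2;  out {2}∪{0,1}={0,1,2}
  n8('abc'): parent n2 fail=3; on 'c' 3→0 → fail=4;  out {4}∪∅={4}
  n10('bbb'): parent n9 fail=3; on 'b' 3 → fail=9;  out ∅∪{1}={1}
  n13('bbc'): parent n9 fail=3; on 'c' 3→0 → fail=4;  out ∅∪∅=∅
  n11('bbbb'): parent n10 fail=9; on 'b' 9 → fail=10;  out ∅∪{1}={1}
  n14('bbcb'): parent n13 fail=4; on 'b' 4→0 → fail=3;  out ∅∪{1}={1}
  n12('bbbbb'): parent n11 fail=10; on 'b' 10 → fail=11;  out {5}∪{1}={1,5}
  n15('bbcba'): parent n14 fail=3; on 'a' 3→0 → fail=1;  out ∅∪∅=∅
  n16('bbcbab'): parent n15 fail=1; on 'b' 1 → fail=2;  out {6}∪{0,1}={0,1,6}

Scan:
pos 0 'a': at 1
pos 1 'c': at 7  emit P3@[0:1]
pos 2 'c': at 4 ·f
pos 3 'b': at 3 ·f  emit P1@[3:3]
pos 4 'b': at 9  emit P1@[4:4]
pos 5 'c': at 13
pos 6 'b': at 14  emit P1@[6:6]
pos 7 'a': at 15
pos 8 'b': at 16  emit P0@[7:8],P1@[8:8],P6@[3:8]
pos 9 'a': at 1 ·f
pos 10 'c': at 7  emit P3@[9:10]
pos 11 'a': at 5 ·f
pos 12 'b': at 6  emit P0@[11:12],P1@[12:12],P2@[10:12]
pos 13 'c': at 8 ·f  emit P4@[11:13]
pos 14 'a': at 5 ·f
pos 15 'b': at 6  emit P0@[14:15],P1@[15:15],P2@[13:15]
pos 16 'b': at 9 ·f  emit P1@[16:16]
pos 17 'b': at 10  emit P1@[17:17]
pos 18 'b': at 11  emit P1@[18:18]
pos 19 'b': at 12  emit P1@[19:19],P5@[15:19]
pos 20 'c': at 13 ·f
pos 21 'a': at 5 ·f
pos 22 'b': at 6  emit P0@[21:22],P1@[22:22],P2@[20:22]
pos 23 'b': at 9 ·f  emit P1@[23:23]
pos 24 'c': at 13
pos 25 'a': at 5 ·f
pos 26 'c': at 7 ·f  emit P3@[25:26]
pos 27 'c': at 4 ·f
pos 28 'a': at 5
pos 29 'b': at 6  emit P0@[28:29],P1@[29:29],P2@[27:29]
pos 30 'a': at 1 ·f
pos 31 'b': at 2  emit P0@[30:31],P1@[31:31]

All matches (sorted): [[1,3],[3,1],[4,1],[6,1],[8,0],[8,1],[8,6],[10,3],[12,0],[12,1],[12,2],[13,4],[15,0],[15,1],[15,2],[16,1],[17,1],[18,1],[19,1],[19,5],[22,0],[22,1],[22,2],[23,1],[26,3],[29,0],[29,1],[29,2],[31,0],[31,1]]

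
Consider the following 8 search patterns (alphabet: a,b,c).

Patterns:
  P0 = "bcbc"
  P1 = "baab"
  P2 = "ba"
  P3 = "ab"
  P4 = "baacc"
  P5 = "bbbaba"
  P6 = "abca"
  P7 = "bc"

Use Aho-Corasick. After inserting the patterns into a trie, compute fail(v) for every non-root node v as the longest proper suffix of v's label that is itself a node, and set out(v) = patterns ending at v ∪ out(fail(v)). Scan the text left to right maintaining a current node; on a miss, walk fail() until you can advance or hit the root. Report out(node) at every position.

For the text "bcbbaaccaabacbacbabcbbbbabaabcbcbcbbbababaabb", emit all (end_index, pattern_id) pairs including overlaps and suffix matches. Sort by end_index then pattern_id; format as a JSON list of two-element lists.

Construct AC machine:
Trie nodes:
  0='ε' goto a→8 b→1
  1='b' goto a→5 b→12 c→2
  2='bc' goto b→3  [P7 ends]
  3='bcb' goto c→4
  4='bcbc' goto ·  [P0 ends]
  5='ba' goto a→6  [P2 ends]
  6='baa' goto b→7 c→10
  7='baab' goto ·  [P1 ends]
  8='a' goto b→9
  9='ab' goto c→17  [P3 ends]
  10='baac' goto c→11
  11='baacc' goto ·  [P4 ends]
  12='bb' goto b→13
  13='bbb' goto a→14
  14='bbba' goto b→15
  15='bbbab' goto a→16
  16='bbbaba' goto ·  [P5 ends]
  17='abc' goto a→18
  18='abca' goto ·  [P6 ends]

Failure links (BFS by depth):
  fail(1) 'b': from fail(0)=0 chase 'b': 0 ⇒ 0;  out=∅∪out(0)=∅
  fail(8) 'a': from fail(0)=0 chase 'a': 0 ⇒ 0;  out=∅∪out(0)=∅
  fail(2) 'bc': from fail(1)=0 chase 'c': 0 ⇒ 0;  out={7}∪out(0)={7}
  fail(5) 'ba': from fail(1)=0 chase 'a': 0 ⇒ 8;  out={2}∪out(8)={2}
  fail(9) 'ab': from fail(8)=0 chase 'b': 0 ⇒ 1;  out={3}∪out(1)={3}
  fail(12) 'bb': from fail(1)=0 chase 'b': 0 ⇒ 1;  out=∅∪out(1)=∅
  fail(3) 'bcb': from fail(2)=0 chase 'b': 0 ⇒ 1;  out=∅∪out(1)=∅
  fail(6) 'baa': from fail(5)=8 chase 'a': 8→0 ⇒ 8;  out=∅∪out(8)=∅
  fail(13) 'bbb': from fail(12)=1 chase 'b': 1 ⇒ 12;  out=∅∪out(12)=∅
  fail(17) 'abc': from fail(9)=1 chase 'c': 1 ⇒ 2;  out=∅∪out(2)={7}
  fail(4) 'bcbc': from fail(3)=1 chase 'c': 1 ⇒ 2;  out={0}∪out(2)={0,7}
  fail(7) 'baab': from fail(6)=8 chase 'b': 8 ⇒ 9;  out={1}∪out(9)={1,3}
  fail(10) 'baac': from fail(6)=8 chase 'c': 8→0 ⇒ 0;  out=∅∪out(0)=∅
  fail(14) 'bbba': from fail(13)=12 chase 'a': 12→1 ⇒ 5;  out=∅∪out(5)={2}
  fail(18) 'abca': from fail(17)=2 chase 'a': 2→0 ⇒ 8;  out={6}∪out(8)={6}
  fail(11) 'baacc': from fail(10)=0 chase 'c': 0 ⇒ 0;  out={4}∪out(0)={4}
  fail(15) 'bbbab': from fail(14)=5 chase 'b': 5→8 ⇒ 9;  out=∅∪out(9)={3}
  fail(16) 'bbbaba': from fail(15)=9 chase 'a': 9→1 ⇒ 5;  out={5}∪out(5)={2,5}

Text stream:
pos 0 'b': at 1
pos 1 'c': at 2  emit P7@[0:1]
pos 2 'b': at 3
pos 3 'b': at 12 ·f
pos 4 'a': at 5 ·f  emit P2@[3:4]
pos 5 'a': at 6
pos 6 'c': at 10
pos 7 'c': at 11  emit P4@[3:7]
pos 8 'a': at 8 ·f
pos 9 'a': at 8 ·f
pos 10 'b': at 9  emit P3@[9:10]
pos 11 'a': at 5 ·f  emit P2@[10:11]
pos 12 'c': at 0 ·f
pos 13 'b': at 1
pos 14 'a': at 5  emit P2@[13:14]
pos 15 'c': at 0 ·f
pos 16 'b': at 1
pos 17 'a': at 5  emit P2@[16:17]
pos 18 'b': at 9 ·f  emit P3@[17:18]
pos 19 'c': at 17  emit P7@[18:19]
pos 20 'b': at 3 ·f
pos 21 'b': at 12 ·f
pos 22 'b': at 13
pos 23 'b': at 13 ·f
pos 24 'a': at 14  emit P2@[23:24]
pos 25 'b': at 15  emit P3@[24:25]
pos 26 'a': at 16  emit P2@[25:26],P5@[21:26]
pos 27 'a': at 6 ·f
pos 28 'b': at 7  emit P1@[25:28],P3@[27:28]
pos 29 'c': at 17 ·f  emit P7@[28:29]
pos 30 'b': at 3 ·f
pos 31 'c': at 4  emit P0@[28:31],P7@[30:31]
pos 32 'b': at 3 ·f
pos 33 'c': at 4  emit P0@[30:33],P7@[32:33]
pos 34 'b': at 3 ·f
pos 35 'b': at 12 ·f
pos 36 'b': at 13
pos 37 'a': at 14  emit P2@[36:37]
pos 38 'b': at 15  emit P3@[37:38]
pos 39 'a': at 16  emit P2@[38:39],P5@[34:39]
pos 40 'b': at 9 ·f  emit P3@[39:40]
pos 41 'a': at 5 ·f  emit P2@[40:41]
pos 42 'a': at 6
pos 43 'b': at 7  emit P1@[40:43],P3@[42:43]
pos 44 'b': at 12 ·f

Matches: [[1,7],[4,2],[7,4],[10,3],[11,2],[14,2],[17,2],[18,3],[19,7],[24,2],[25,3],[26,2],[26,5],[28,1],[28,3],[29,7],[31,0],[31,7],[33,0],[33,7],[37,2],[38,3],[39,2],[39,5],[40,3],[41,2],[43,1],[43,3]]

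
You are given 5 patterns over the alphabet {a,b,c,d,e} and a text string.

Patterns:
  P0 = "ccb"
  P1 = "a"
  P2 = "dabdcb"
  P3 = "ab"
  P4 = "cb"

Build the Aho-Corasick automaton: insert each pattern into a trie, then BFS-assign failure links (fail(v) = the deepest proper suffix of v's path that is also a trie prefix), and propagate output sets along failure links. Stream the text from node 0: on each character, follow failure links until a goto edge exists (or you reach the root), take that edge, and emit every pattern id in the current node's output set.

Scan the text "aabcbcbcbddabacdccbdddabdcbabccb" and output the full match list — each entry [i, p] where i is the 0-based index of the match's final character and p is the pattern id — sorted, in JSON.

Build:
Trie nodes:
  n0 'ε': a→4 c→1 d→5
  n1 'c': b→12 c→2
  n2 'cc': b→3
  n3 'ccb': ·  ←P0
  n4 'a': b→11  ←P1
  n5 'd': a→6
  n6 'da': b→7
  n7 'dab': d→8
  n8 'dabd': c→9
  n9 'dabdc': b→10
  n10 'dabdcb': ·  ←P2
  n11 'ab': ·  ←P3
  n12 'cb': ·  ←P4

Failure links (BFS by depth):
  fail(1) 'c': from fail(0)=0 chase 'c': 0 ⇒ 0;  out=∅∪out(0)=∅
  fail(4) 'a': from fail(0)=0 chase 'a': 0 ⇒ 0;  out={1}∪out(0)={1}
  fail(5) 'd': from fail(0)=0 chase 'd': 0 ⇒ 0;  out=∅∪out(0)=∅
  fail(2) 'cc': from fail(1)=0 chase 'c': 0 ⇒ 1;  out=∅∪out(1)=∅
  fail(6) 'da': from fail(5)=0 chase 'a': 0 ⇒ 4;  out=∅∪out(4)={1}
  fail(11) 'ab': from fail(4)=0 chase 'b': 0 ⇒ 0;  out={3}∪out(0)={3}
  fail(12) 'cb': from fail(1)=0 chase 'b': 0 ⇒ 0;  out={4}∪out(0)={4}
  fail(3) 'ccb': from fail(2)=1 chase 'b': 1 ⇒ 12;  out={0}∪out(12)={0,4}
  fail(7) 'dab': from fail(6)=4 chase 'b': 4 ⇒ 11;  out=∅∪out(11)={3}
  fail(8) 'dabd': from fail(7)=11 chase 'd': 11→0 ⇒ 5;  out=∅∪out(5)=∅
  fail(9) 'dabdc': from fail(8)=5 chase 'c': 5→0 ⇒ 1;  out=∅∪out(1)=∅
  fail(10) 'dabdcb': from fail(9)=1 chase 'b': 1 ⇒ 12;  out={2}∪out(12)={2,4}

Text stream:
[0] read 'a'  n0⇒n4  → match P1@[0:0]
[1] read 'a'  n4⇒n4 (via fail)  → match P1@[1:1]
[2] read 'b'  n4⇒n11  → match P3@[1:2]
[3] read 'c'  n11⇒n1 (via fail)
[4] read 'b'  n1⇒n12  → match P4@[3:4]
[5] read 'c'  n12⇒n1 (via fail)
[6] read 'b'  n1⇒n12  → match P4@[5:6]
[7] read 'c'  n12⇒n1 (via fail)
[8] read 'b'  n1⇒n12  → match P4@[7:8]
[9] read 'd'  n12⇒n5 (via fail)
[10] read 'd'  n5⇒n5 (via fail)
[11] read 'a'  n5⇒n6  → match P1@[11:11]
[12] read 'b'  n6⇒n7  → match P3@[11:12]
[13] read 'a'  n7⇒n4 (via fail)  → match P1@[13:13]
[14] read 'c'  n4⇒n1 (via fail)
[15] read 'd'  n1⇒n5 (via fail)
[16] read 'c'  n5⇒n1 (via fail)
[17] read 'c'  n1⇒n2
[18] read 'b'  n2⇒n3  → match P0@[16:18],P4@[17:18]
[19] read 'd'  n3⇒n5 (via fail)
[20] read 'd'  n5⇒n5 (via fail)
[21] read 'd'  n5⇒n5 (via fail)
[22] read 'a'  n5⇒n6  → match P1@[22:22]
[23] read 'b'  n6⇒n7  → match P3@[22:23]
[24] read 'd'  n7⇒n8
[25] read 'c'  n8⇒n9
[26] read 'b'  n9⇒n10  → match P2@[21:26],P4@[25:26]
[27] read 'a'  n10⇒n4 (via fail)  → match P1@[27:27]
[28] read 'b'  n4⇒n11  → match P3@[27:28]
[29] read 'c'  n11⇒n1 (via fail)
[30] read 'c'  n1⇒n2
[31] read 'b'  n2⇒n3  → match P0@[29:31],P4@[30:31]

Result: [[0,1],[1,1],[2,3],[4,4],[6,4],[8,4],[11,1],[12,3],[13,1],[18,0],[18,4],[22,1],[23,3],[26,2],[26,4],[27,1],[28,3],[31,0],[31,4]]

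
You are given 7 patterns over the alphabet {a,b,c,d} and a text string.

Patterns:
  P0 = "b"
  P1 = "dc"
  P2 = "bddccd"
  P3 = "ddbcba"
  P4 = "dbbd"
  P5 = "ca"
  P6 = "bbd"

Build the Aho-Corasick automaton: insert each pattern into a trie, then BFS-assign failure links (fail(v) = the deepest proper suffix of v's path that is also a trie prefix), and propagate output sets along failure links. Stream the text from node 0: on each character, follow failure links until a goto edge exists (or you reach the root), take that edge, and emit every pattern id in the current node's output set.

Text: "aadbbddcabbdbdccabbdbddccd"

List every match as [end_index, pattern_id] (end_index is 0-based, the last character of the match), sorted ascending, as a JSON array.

Build automaton:
Trie nodes:
  0='ε' goto b→1 c→17 d→2
  1='b' goto b→19 d→4  ←P0
  2='d' goto b→14 c→3 d→9
  3='dc' goto ·  ←P1
  4='bd' goto d→5
  5='bdd' goto c→6
  6='bddc' goto c→7
  7='bddcc' goto d→8
  8='bddccd' goto ·  ←P2
  9='dd' goto b→10
  10='ddb' goto c→11
  11='ddbc' goto b→12
  12='ddbcb' goto a→13
  13='ddbcba' goto ·  ←P3
  14='db' goto b→15
  15='dbb' goto d→16
  16='dbbd' goto ·  ←P4
  17='c' goto a→18
  18='ca' goto ·  ←P5
  19='bb' goto d→20
  20='bbd' goto ·  ←P6

Failure links (BFS by depth):
  n1('b'): parent n0 fail=0; on 'b' 0 → fail=0;  out {0}∪∅={0}
  n2('d'): parent n0 fail=0; on 'd' 0 → fail=0;  out ∅∪∅=∅
  n17('c'): parent n0 fail=0; on 'c' 0 → fail=0;  out ∅∪∅=∅
  n3('dc'): parent n2 fail=0; on 'c' 0 → fail=17;  out {1}∪∅={1}
  n4('bd'): parent n1 fail=0; on 'd' 0 → fail=2;  out ∅∪∅=∅
  n9('dd'): parent n2 fail=0; on 'd' 0 → fail=2;  out ∅∪∅=∅
  n14('db'): parent n2 fail=0; on 'b' 0 → fail=1;  out ∅∪{0}={0}
  n18('ca'): parent n17 fail=0; on 'a' 0 → fail=0;  out {5}∪∅={5}
  n19('bb'): parent n1 fail=0; on 'b' 0 → fail=1;  out ∅∪{0}={0}
  n5('bdd'): parent n4 fail=2; on 'd' 2 → fail=9;  out ∅∪∅=∅
  n10('ddb'): parent n9 fail=2; on 'b' 2 → fail=14;  out ∅∪{0}={0}
  n15('dbb'): parent n14 fail=1; on 'b' 1 → fail=19;  out ∅∪{0}={0}
  n20('bbd'): parent n19 fail=1; on 'd' 1 → fail=4;  out {6}∪∅={6}
  n6('bddc'): parent n5 fail=9; on 'c' 9→2 → fail=3;  out ∅∪{1}={1}
  n11('ddbc'): parent n10 fail=14; on 'c' 14→1→0 → fail=17;  out ∅∪∅=∅
  n16('dbbd'): parent n15 fail=19; on 'd' 19 → fail=20;  out {4}∪{6}={4,6}
  n7('bddcc'): parent n6 fail=3; on 'c' 3→17→0 → fail=17;  out ∅∪∅=∅
  n12('ddbcb'): parent n11 fail=17; on 'b' 17→0 → fail=1;  out ∅∪{0}={0}
  n8('bddccd'): parent n7 fail=17; on 'd' 17→0 → fail=2;  out {2}∪∅={2}
  n13('ddbcba'): parent n12 fail=1; on 'a' 1→0 → fail=0;  out {3}∪∅={3}

Scan:
i=0 'a': node 0→0
i=1 'a': node 0→0
i=2 'd': node 0→2
i=3 'b': node 2→14  ** P0@[3:3]
i=4 'b': node 14→15  ** P0@[4:4]
i=5 'd': node 15→16  ** P4@[2:5],P6@[3:5]
i=6 'd': node 16→5 (via fail)
i=7 'c': node 5→6  ** P1@[6:7]
i=8 'a': node 6→18 (via fail)  ** P5@[7:8]
i=9 'b': node 18→1 (via fail)  ** P0@[9:9]
i=10 'b': node 1→19  ** P0@[10:10]
i=11 'd': node 19→20  ** P6@[9:11]
i=12 'b': node 20→14 (via fail)  ** P0@[12:12]
i=13 'd': node 14→4 (via fail)
i=14 'c': node 4→3 (via fail)  ** P1@[13:14]
i=15 'c': node 3→17 (via fail)
i=16 'a': node 17→18  ** P5@[15:16]
i=17 'b': node 18→1 (via fail)  ** P0@[17:17]
i=18 'b': node 1→19  ** P0@[18:18]
i=19 'd': node 19→20  ** P6@[17:19]
i=20 'b': node 20→14 (via fail)  ** P0@[20:20]
i=21 'd': node 14→4 (via fail)
i=22 'd': node 4→5
i=23 'c': node 5→6  ** P1@[22:23]
i=24 'c': node 6→7
i=25 'd': node 7→8  ** P2@[20:25]

Result: [[3,0],[4,0],[5,4],[5,6],[7,1],[8,5],[9,0],[10,0],[11,6],[12,0],[14,1],[16,5],[17,0],[18,0],[19,6],[20,0],[23,1],[25,2]]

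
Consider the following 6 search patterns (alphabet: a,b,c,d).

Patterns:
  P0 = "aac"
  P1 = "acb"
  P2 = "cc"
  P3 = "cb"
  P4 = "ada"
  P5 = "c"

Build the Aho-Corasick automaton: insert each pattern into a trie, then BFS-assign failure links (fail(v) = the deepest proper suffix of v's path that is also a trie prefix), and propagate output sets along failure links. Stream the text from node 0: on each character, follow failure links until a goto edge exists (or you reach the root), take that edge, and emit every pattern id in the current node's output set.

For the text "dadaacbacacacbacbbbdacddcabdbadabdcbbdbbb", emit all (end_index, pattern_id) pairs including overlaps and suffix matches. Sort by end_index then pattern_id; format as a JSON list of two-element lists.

Construct AC machine:
Trie (insert patterns):
  n0 'ε': a→1 c→6
  n1 'a': a→2 c→4 d→9
  n2 'aa': c→3
  n3 'aac': ·  ←P0
  n4 'ac': b→5
  n5 'acb': ·  ←P1
  n6 'c': b→8 c→7  ←P5
  n7 'cc': ·  ←P2
  n8 'cb': ·  ←P3
  n9 'ad': a→10
  n10 'ada': ·  ←P4

Failure links (BFS by depth):
  n1('a'): parent n0 fail=0; on 'a' 0 → fail=0;  out ∅∪∅=∅
  n6('c'): parent n0 fail=0; on 'c' 0 → fail=0;  out {5}∪∅={5}
  n2('aa'): parent n1 fail=0; on 'a' 0 → fail=1;  out ∅∪∅=∅
  n4('ac'): parent n1 fail=0; on 'c' 0 → fail=6;  out ∅∪{5}={5}
  n7('cc'): parent n6 fail=0; on 'c' 0 → fail=6;  out {2}∪{5}={2,5}
  n8('cb'): parent n6 fail=0; on 'b' 0 → fail=0;  out {3}∪∅={3}
  n9('ad'): parent n1 fail=0; on 'd' 0 → fail=0;  out ∅∪∅=∅
  n3('aac'): parent n2 fail=1; on 'c' 1 → fail=4;  out {0}∪{5}={0,5}
  n5('acb'): parent n4 fail=6; on 'b' 6 → fail=8;  out {1}∪{3}={1,3}
  n10('ada'): parent n9 fail=0; on 'a' 0 → fail=1;  out {4}∪∅={4}

Run:
[0] read 'd'  n0⇒n0
[1] read 'a'  n0⇒n1
[2] read 'd'  n1⇒n9
[3] read 'a'  n9⇒n10  emit P4@[1:3]
[4] read 'a'  n10⇒n2 (fail-walked)
[5] read 'c'  n2⇒n3  emit P0@[3:5],P5@[5:5]
[6] read 'b'  n3⇒n5 (fail-walked)  emit P1@[4:6],P3@[5:6]
[7] read 'a'  n5⇒n1 (fail-walked)
[8] read 'c'  n1⇒n4  emit P5@[8:8]
[9] read 'a'  n4⇒n1 (fail-walked)
[10] read 'c'  n1⇒n4  emit P5@[10:10]
[11] read 'a'  n4⇒n1 (fail-walked)
[12] read 'c'  n1⇒n4  emit P5@[12:12]
[13] read 'b'  n4⇒n5  emit P1@[11:13],P3@[12:13]
[14] read 'a'  n5⇒n1 (fail-walked)
[15] read 'c'  n1⇒n4  emit P5@[15:15]
[16] read 'b'  n4⇒n5  emit P1@[14:16],P3@[15:16]
[17] read 'b'  n5⇒n0 (fail-walked)
[18] read 'b'  n0⇒n0
[19] read 'd'  n0⇒n0
[20] read 'a'  n0⇒n1
[21] read 'c'  n1⇒n4  emit P5@[21:21]
[22] read 'd'  n4⇒n0 (fail-walked)
[23] read 'd'  n0⇒n0
[24] read 'c'  n0⇒n6  emit P5@[24:24]
[25] read 'a'  n6⇒n1 (fail-walked)
[26] read 'b'  n1⇒n0 (fail-walked)
[27] read 'd'  n0⇒n0
[28] read 'b'  n0⇒n0
[29] read 'a'  n0⇒n1
[30] read 'd'  n1⇒n9
[31] read 'a'  n9⇒n10  emit P4@[29:31]
[32] read 'b'  n10⇒n0 (fail-walked)
[33] read 'd'  n0⇒n0
[34] read 'c'  n0⇒n6  emit P5@[34:34]
[35] read 'b'  n6⇒n8  emit P3@[34:35]
[36] read 'b'  n8⇒n0 (fail-walked)
[37] read 'd'  n0⇒n0
[38] read 'b'  n0⇒n0
[39] read 'b'  n0⇒n0
[40] read 'b'  n0⇒n0

Matches: [[3,4],[5,0],[5,5],[6,1],[6,3],[8,5],[10,5],[12,5],[13,1],[13,3],[15,5],[16,1],[16,3],[21,5],[24,5],[31,4],[34,5],[35,3]]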